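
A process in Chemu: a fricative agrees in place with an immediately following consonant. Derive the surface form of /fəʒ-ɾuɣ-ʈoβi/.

[fəzɾuʐʈoβi]

/ʒ/ is a voiced postalveolar fricative. The following trigger /ɾ/ is alveolar, so /ʒ/ must become alveolar as well.
Changing only its place to alveolar gives [z] — the voiced alveolar fricative.
The same rule applies at the second boundary: /ɣ/ → [ʐ] next to /ʈ/.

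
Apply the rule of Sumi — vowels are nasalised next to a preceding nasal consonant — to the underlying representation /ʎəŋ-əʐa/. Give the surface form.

[ʎəŋə̃ʐa]

/ə/ sits next to the nasal /ŋ/ and is therefore nasalised to [ə̃].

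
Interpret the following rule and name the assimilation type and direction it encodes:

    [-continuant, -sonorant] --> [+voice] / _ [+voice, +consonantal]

regressive voicing assimilation

The structural change is [+voice], and the conditioning segment [+voice, +consonantal] (a voiced consonant) is itself voiced, so the target comes to share the voicing of its neighbour — voicing assimilation.
The conditioning segment sits to the right of the focus bar, meaning the trigger follows the segment that changes — regressive assimilation.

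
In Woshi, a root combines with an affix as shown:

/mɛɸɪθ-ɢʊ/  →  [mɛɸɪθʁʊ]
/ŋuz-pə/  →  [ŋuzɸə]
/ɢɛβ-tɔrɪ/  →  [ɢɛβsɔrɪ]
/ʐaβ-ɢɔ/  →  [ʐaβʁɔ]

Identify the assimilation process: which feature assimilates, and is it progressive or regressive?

progressive manner assimilation

Comparing underlying and surface forms, /ɢ/ → [ʁ] is the alternation; the neighbouring /θ/ is constant.
The change stop → fricative matches the manner of the preceding /θ/, identifying this as manner assimilation.
Place and voice are unchanged, so the assimilation is partial, not total.
Checking the remaining alternations: /p/ → [ɸ] after /z/ (stop → fricative, matching a fricative); /t/ → [s] after /β/ (stop → fricative, matching a fricative); /ɢ/ → [ʁ] after /β/ (stop → fricative, matching a fricative) — only manner changes, and always toward the preceding segment.
Since the segment that changes follows the conditioning segment, the assimilation is progressive.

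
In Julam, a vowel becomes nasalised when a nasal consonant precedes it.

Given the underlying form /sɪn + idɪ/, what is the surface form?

[sɪnĩdɪ]

The vowel /i/ is adjacent to the preceding nasal /n/, so it acquires [+nasal] and surfaces as [ĩ].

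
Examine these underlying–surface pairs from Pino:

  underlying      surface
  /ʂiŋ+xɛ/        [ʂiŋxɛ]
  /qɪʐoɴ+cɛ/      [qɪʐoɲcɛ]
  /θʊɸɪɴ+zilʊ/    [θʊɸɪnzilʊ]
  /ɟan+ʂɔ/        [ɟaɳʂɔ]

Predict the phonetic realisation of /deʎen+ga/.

[deʎeŋga]

The data show regressive place assimilation: /ɴ/ → [ɲ] before /c/; /ɴ/ → [n] before /z/; /n/ → [ɳ] before /ʂ/. In each pair only place changes, matching the following consonant, while manner and voice stay constant.
Nothing changes in [ʂiŋxɛ]: there the adjacent consonants already agree in place (/ŋ/ and /x/ are both velar), so this form is consistent with the same rule.
The rule targets /n/ (voiced alveolar nasal), which sits before the trigger /g/ (velar).
The voiced velar nasal is [ŋ], so /n/ → [ŋ].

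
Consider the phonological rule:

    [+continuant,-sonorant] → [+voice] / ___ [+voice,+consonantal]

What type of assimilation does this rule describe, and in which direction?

regressive voicing assimilation

The target ([+continuant,-sonorant], fricatives) acquires [+voice] next to a voiced consonant ([+voice,+consonantal]) — it takes on the voicing of its neighbour, so the feature that spreads is voicing.
Since the environment is written after the underscore, the trigger follows the target; the direction is regressive.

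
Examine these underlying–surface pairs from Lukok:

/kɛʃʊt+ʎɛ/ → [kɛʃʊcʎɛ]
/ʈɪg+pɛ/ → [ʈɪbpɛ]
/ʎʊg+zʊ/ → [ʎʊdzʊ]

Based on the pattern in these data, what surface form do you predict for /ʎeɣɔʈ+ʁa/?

The data show regressive place assimilation: /t/ → [c] before /ʎ/; /g/ → [b] before /p/; /g/ → [d] before /z/. In each pair only place changes, matching the following consonant, while manner and voice stay constant.
The rule targets /ʈ/ (voiceless retroflex stop), which sits before the trigger /ʁ/ (uvular).
The voiceless uvular stop is [q], so /ʈ/ → [q].

[ʎeɣɔqʁa]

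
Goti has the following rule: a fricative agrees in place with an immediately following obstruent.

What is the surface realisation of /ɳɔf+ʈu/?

[ɳɔʂʈu]

The rule targets /f/ (voiceless labiodental fricative), which sits before the trigger /ʈ/ (retroflex).
The voiceless retroflex fricative is [ʂ], so /f/ → [ʂ].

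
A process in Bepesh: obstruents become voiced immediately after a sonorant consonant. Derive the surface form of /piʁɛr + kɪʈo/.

[piʁɛrgɪʈo]

The rule targets /k/ (voiceless velar stop), which sits after the trigger /r/ (voiced).
A voiced velar stop is [g], so the surface segment is [g].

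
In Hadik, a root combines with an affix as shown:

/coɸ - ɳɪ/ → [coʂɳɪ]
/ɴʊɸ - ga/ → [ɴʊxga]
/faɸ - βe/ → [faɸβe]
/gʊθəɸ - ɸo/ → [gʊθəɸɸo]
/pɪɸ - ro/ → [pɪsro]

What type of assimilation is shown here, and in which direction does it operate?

regressive place assimilation

Underlying /ɸ/ is realised as [ʂ] next to /ɳ/; /ɳ/ itself does not change.
/ɸ/ is bilabial while /ɳ/ is retroflex; the output [ʂ] is retroflex, matching the trigger — so the feature that spreads is place.
Manner and voice are unchanged, so the assimilation is partial, not total.
The other alternating forms pattern the same way: /ɸ/ → [x] before /g/ (bilabial → velar, matching velar); /ɸ/ → [s] before /r/ (bilabial → alveolar, matching alveolar) — only place changes, and always toward the following segment.
Nothing changes in [faɸβe], [gʊθəɸɸo]: there the adjacent consonants already agree in place (/ɸ/ and /β/ are both bilabial; /ɸ/ and /ɸ/ are both bilabial), so these forms are consistent with the same rule.
The trigger is the following segment, so the direction is regressive (anticipatory).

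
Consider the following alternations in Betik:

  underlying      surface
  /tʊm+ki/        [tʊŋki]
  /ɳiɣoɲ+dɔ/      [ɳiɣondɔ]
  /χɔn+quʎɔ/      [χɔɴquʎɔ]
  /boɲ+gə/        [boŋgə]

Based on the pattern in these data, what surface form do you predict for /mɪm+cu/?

The data show regressive place assimilation: /m/ → [ŋ] before /k/; /ɲ/ → [n] before /d/; /n/ → [ɴ] before /q/; /ɲ/ → [ŋ] before /g/. In each pair only place changes, matching the following consonant, while manner and voice stay constant.
The rule targets /m/ (voiced bilabial nasal), which sits before the trigger /c/ (palatal).
Changing only its place to palatal gives [ɲ] — the voiced palatal nasal.

[mɪɲcu]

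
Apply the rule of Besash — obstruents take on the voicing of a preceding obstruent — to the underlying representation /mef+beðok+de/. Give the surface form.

[mefpeðokte]

/b/ is a voiced bilabial stop. The preceding trigger /f/ is voiceless, so /b/ must become voiceless as well.
A voiceless bilabial stop is [p], so the surface segment is [p].
At the second juncture, /d/ likewise becomes [t] adjacent to /k/.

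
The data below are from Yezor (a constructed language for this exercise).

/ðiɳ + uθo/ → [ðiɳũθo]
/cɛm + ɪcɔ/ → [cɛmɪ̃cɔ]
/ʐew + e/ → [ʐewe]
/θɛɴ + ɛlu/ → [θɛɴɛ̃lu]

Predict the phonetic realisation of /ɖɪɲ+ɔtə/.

The data show progressive nasality assimilation (vowel nasalisation): /u/ → [ũ] after /ɳ/; /ɪ/ → [ɪ̃] after /m/; /ɛ/ → [ɛ̃] after /ɴ/ — a vowel is nasalised by an immediately preceding nasal consonant.
No change occurs in [ʐewe] because the vowel at the boundary is adjacent to an oral consonant, not a nasal (/e/ next to /w/).
/ɔ/ sits next to the nasal /ɲ/ and is therefore nasalised to [ɔ̃].

[ɖɪɲɔ̃tə]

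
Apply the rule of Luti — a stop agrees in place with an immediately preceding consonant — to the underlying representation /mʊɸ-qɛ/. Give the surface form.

/q/ is a voiceless uvular stop. The preceding trigger /ɸ/ is bilabial, so /q/ must become bilabial as well.
A voiceless bilabial stop is [p], so the surface segment is [p].

[mʊɸpɛ]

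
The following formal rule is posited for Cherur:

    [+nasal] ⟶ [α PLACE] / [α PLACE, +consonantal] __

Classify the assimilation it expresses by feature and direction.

progressive place assimilation

The shared variable α links the value of the place features (abbreviated [PLACE]) on the target to the same value on the neighbouring segment, so place is the feature that assimilates.
The conditioning segment sits to the left of the focus bar, meaning the trigger precedes the segment that changes — progressive assimilation.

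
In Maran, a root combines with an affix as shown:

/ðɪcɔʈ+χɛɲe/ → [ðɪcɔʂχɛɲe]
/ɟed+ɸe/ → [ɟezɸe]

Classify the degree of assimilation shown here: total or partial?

The segment that alternates is /ʈ/, which surfaces as [ʂ] when adjacent to /χ/.
/ʈ/ is a stop while /χ/ is a fricative; the output [ʂ] is a fricative, matching the trigger — so the feature that spreads is manner.
Place and voice are unchanged, so the assimilation is partial, not total.
The same holds elsewhere in the data: /d/ → [z] before /ɸ/ (stop → fricative, matching a fricative) — only manner changes, and always toward the following segment.

partial assimilation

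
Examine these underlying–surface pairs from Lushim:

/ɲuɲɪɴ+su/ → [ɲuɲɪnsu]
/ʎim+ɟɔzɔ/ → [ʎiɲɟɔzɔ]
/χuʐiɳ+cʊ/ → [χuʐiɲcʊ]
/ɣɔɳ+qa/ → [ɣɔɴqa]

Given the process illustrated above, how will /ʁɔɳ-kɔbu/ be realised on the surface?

The data show regressive place assimilation: /ɴ/ → [n] before /s/; /m/ → [ɲ] before /ɟ/; /ɳ/ → [ɲ] before /c/; /ɳ/ → [ɴ] before /q/. In each pair only place changes, matching the following consonant, while manner and voice stay constant.
The rule targets /ɳ/ (voiced retroflex nasal), which sits before the trigger /k/ (velar).
The voiced velar nasal is [ŋ], so /ɳ/ → [ŋ].

[ʁɔŋkɔbu]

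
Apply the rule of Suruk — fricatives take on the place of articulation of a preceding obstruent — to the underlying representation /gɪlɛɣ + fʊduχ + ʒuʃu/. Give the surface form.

[gɪlɛɣxʊduχʁuʃu]

The rule targets /f/ (voiceless labiodental fricative), which sits after the trigger /ɣ/ (velar).
Changing only its place to velar gives [x] — the voiceless velar fricative.
The same rule applies at the second boundary: /ʒ/ → [ʁ] next to /χ/.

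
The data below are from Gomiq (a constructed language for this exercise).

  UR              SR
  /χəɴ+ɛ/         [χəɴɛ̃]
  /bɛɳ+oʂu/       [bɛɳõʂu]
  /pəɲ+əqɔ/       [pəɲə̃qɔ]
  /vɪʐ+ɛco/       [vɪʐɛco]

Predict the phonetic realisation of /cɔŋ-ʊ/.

[cɔŋʊ̃]

The data show progressive nasality assimilation (vowel nasalisation): /ɛ/ → [ɛ̃] after /ɴ/; /o/ → [õ] after /ɳ/; /ə/ → [ə̃] after /ɲ/ — a vowel is nasalised by an immediately preceding nasal consonant.
No change occurs in [vɪʐɛco] because the vowel at the boundary is adjacent to an oral consonant, not a nasal (/ɛ/ next to /ʐ/).
The vowel /ʊ/ is adjacent to the preceding nasal /ŋ/, so it acquires [+nasal] and surfaces as [ʊ̃].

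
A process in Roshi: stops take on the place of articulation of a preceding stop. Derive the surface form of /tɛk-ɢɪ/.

[tɛkgɪ]

/ɢ/ is a voiced uvular stop. The preceding trigger /k/ is velar, so /ɢ/ must become velar as well.
The voiced velar stop is [g], so /ɢ/ → [g].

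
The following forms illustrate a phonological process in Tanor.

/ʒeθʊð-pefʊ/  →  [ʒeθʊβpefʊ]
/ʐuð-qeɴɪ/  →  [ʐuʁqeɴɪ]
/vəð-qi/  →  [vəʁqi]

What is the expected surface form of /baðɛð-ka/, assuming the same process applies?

[baðɛɣka]

The data show regressive place assimilation: /ð/ → [β] before /p/; /ð/ → [ʁ] before /q/. In each pair only place changes, matching the following consonant, while manner and voice stay constant.
/ð/ is a voiced dental fricative. The following trigger /k/ is velar, so /ð/ must become velar as well.
A voiced velar fricative is [ɣ], so the surface segment is [ɣ].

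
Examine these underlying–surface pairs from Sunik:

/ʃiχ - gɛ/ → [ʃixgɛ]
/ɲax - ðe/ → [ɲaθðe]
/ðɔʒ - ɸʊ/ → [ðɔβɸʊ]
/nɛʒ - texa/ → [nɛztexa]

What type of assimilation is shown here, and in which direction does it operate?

regressive place assimilation

Underlying /χ/ is realised as [x] next to /g/; /g/ itself does not change.
The change uvular → velar matches the place of the following /g/, identifying this as place assimilation.
Manner and voice are unchanged, so the assimilation is partial, not total.
The same holds elsewhere in the data: /x/ → [θ] before /ð/ (velar → dental, matching dental); /ʒ/ → [β] before /ɸ/ (postalveolar → bilabial, matching bilabial); /ʒ/ → [z] before /t/ (postalveolar → alveolar, matching alveolar) — only place changes, and always toward the following segment.
The trigger is the following segment, so the direction is regressive (anticipatory).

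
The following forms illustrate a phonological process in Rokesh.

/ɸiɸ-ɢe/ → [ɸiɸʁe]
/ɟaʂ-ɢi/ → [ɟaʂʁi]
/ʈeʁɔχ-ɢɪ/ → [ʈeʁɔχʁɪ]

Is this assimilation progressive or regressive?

progressive

Comparing underlying and surface forms, /ɢ/ → [ʁ] is the alternation; the neighbouring /ɸ/ is constant.
/ɢ/ is a stop while /ɸ/ is a fricative; the output [ʁ] is a fricative, matching the trigger — so the feature that spreads is manner.
Checking the remaining alternations: /ɢ/ → [ʁ] after /ʂ/ (stop → fricative, matching a fricative); /ɢ/ → [ʁ] after /χ/ (stop → fricative, matching a fricative) — only manner changes, and always toward the preceding segment.
Since the segment that changes follows the conditioning segment, the assimilation is progressive.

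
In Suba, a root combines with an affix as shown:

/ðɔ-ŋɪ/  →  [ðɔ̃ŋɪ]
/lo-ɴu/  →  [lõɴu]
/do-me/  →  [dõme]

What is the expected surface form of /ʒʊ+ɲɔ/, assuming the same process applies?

The data show regressive nasality assimilation (vowel nasalisation): /ɔ/ → [ɔ̃] before /ŋ/; /o/ → [õ] before /ɴ/; /o/ → [õ] before /m/ — a vowel is nasalised by an immediately following nasal consonant.
/ʊ/ sits next to the nasal /ɲ/ and is therefore nasalised to [ʊ̃].

[ʒʊ̃ɲɔ]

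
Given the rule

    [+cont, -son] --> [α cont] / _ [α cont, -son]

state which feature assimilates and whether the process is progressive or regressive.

regressive manner assimilation

The rule copies [cont] (continuancy) from the environment onto the target fricatives; since [±cont] encodes the stop/fricative manner contrast, the assimilating dimension is manner.
The conditioning segment sits to the right of the focus bar, meaning the trigger follows the segment that changes — regressive assimilation.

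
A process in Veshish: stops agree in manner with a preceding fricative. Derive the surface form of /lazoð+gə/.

[lazoðɣə]

The rule targets /g/ (voiced velar stop), which sits after the trigger /ð/ (fricative).
A voiced velar fricative is [ɣ], so the surface segment is [ɣ].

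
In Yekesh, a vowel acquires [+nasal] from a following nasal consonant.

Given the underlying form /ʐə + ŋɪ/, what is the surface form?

The vowel /ə/ is adjacent to the following nasal /ŋ/, so it acquires [+nasal] and surfaces as [ə̃].

[ʐə̃ŋɪ]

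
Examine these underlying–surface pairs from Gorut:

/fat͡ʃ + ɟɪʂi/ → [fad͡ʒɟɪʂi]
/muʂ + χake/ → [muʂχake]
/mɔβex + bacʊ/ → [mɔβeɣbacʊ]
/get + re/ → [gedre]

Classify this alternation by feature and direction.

Comparing underlying and surface forms, /t͡ʃ/ → [d͡ʒ] is the alternation; the neighbouring /ɟ/ is constant.
/t͡ʃ/ is voiceless while /ɟ/ is voiced; the output [d͡ʒ] is voiced, matching the trigger — so the feature that spreads is voicing.
Place and manner are unchanged, so the assimilation is partial, not total.
The same holds elsewhere in the data: /x/ → [ɣ] before /b/ (voiceless → voiced, matching voiced); /t/ → [d] before /r/ (voiceless → voiced, matching voiced) — only voicing changes, and always toward the following segment.
No alternation appears in [muʂχake]: there the adjacent consonants already agree in voicing (/ʂ/ and /χ/ are both voiceless), so this form is consistent with the same rule.
Since the segment that changes precedes the conditioning segment, the assimilation is regressive.

regressive voicing assimilation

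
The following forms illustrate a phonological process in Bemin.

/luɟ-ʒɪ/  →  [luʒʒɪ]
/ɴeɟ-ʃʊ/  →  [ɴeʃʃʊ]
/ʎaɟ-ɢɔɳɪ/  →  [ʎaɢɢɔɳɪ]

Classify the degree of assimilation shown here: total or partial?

total assimilation

The segment that alternates is /ɟ/, which surfaces as [ʒ] when adjacent to /ʒ/.
The output [ʒ] is identical to the trigger /ʒ/ — every feature (place, manner, voicing) has been copied — so this is total assimilation.
The remaining alternations confirm this: /ɟ/ → [ʃ] before /ʃ/; /ɟ/ → [ɢ] before /ɢ/ — in each case the output is a copy of the following consonant.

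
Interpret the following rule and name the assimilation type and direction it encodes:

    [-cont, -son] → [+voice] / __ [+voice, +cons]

regressive voicing assimilation

The target ([-cont, -son], stops) acquires [+voice] next to a voiced consonant ([+voice, +cons]) — it takes on the voicing of its neighbour, so the feature that spreads is voicing.
Since the environment is written after the underscore, the trigger follows the target; the direction is regressive.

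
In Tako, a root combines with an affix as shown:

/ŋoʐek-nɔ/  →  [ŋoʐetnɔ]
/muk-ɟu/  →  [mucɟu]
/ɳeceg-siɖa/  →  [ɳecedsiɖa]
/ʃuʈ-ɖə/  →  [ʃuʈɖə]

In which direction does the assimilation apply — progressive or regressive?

Comparing underlying and surface forms, /k/ → [t] is the alternation; the neighbouring /n/ is constant.
/k/ is velar while /n/ is alveolar; the output [t] is alveolar, matching the trigger — so the feature that spreads is place.
The same holds elsewhere in the data: /k/ → [c] before /ɟ/ (velar → palatal, matching palatal); /g/ → [d] before /s/ (velar → alveolar, matching alveolar) — only place changes, and always toward the following segment.
No alternation appears in [ʃuʈɖə]: there the adjacent consonants already agree in place (/ʈ/ and /ɖ/ are both retroflex), so this form is consistent with the same rule.
Since the segment that changes precedes the conditioning segment, the assimilation is regressive.

regressive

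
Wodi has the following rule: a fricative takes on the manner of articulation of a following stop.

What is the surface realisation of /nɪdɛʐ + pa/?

The rule targets /ʐ/ (voiced retroflex fricative), which sits before the trigger /p/ (stop).
A voiced retroflex stop is [ɖ], so the surface segment is [ɖ].

[nɪdɛɖpa]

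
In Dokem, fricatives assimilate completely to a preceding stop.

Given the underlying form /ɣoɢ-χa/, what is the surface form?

/χ/ is the segment targeted by the rule; it sits immediately after /ɢ/, so it assimilates completely and surfaces as [ɢ].

[ɣoɢɢa]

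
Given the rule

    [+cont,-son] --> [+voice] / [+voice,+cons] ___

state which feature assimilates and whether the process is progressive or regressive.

progressive voicing assimilation

The structural change is [+voice], and the conditioning segment [+voice,+cons] (a voiced consonant) is itself voiced, so the target comes to share the voicing of its neighbour — voicing assimilation.
Since the environment is written before the underscore, the trigger precedes the target; the direction is progressive.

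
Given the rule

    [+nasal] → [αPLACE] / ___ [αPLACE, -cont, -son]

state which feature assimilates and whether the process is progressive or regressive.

regressive place assimilation

The rule copies the place features (abbreviated [PLACE]) from the environment onto the target, so the assimilating feature is place.
The conditioning segment sits to the right of the focus bar, meaning the trigger follows the segment that changes — regressive assimilation.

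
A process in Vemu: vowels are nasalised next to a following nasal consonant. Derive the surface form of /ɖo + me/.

[ɖõme]

The vowel /o/ is adjacent to the following nasal /m/, so it acquires [+nasal] and surfaces as [õ].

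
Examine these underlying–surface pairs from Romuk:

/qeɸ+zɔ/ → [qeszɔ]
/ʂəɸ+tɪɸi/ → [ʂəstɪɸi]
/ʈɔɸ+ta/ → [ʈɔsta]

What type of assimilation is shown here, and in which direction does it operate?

Underlying /ɸ/ is realised as [s] next to /z/; /z/ itself does not change.
/ɸ/ is bilabial while /z/ is alveolar; the output [s] is alveolar, matching the trigger — so the feature that spreads is place.
Manner and voice are unchanged, so the assimilation is partial, not total.
The other alternating form patterns the same way: /ɸ/ → [s] before /t/ (bilabial → alveolar, matching alveolar) — only place changes, and always toward the following segment.
The trigger is the following segment, so the direction is regressive (anticipatory).

regressive place assimilation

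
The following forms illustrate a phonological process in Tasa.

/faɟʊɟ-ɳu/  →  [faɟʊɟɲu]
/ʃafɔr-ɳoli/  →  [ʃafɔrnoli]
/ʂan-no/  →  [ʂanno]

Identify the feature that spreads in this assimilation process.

place

The segment that alternates is /ɳ/, which surfaces as [ɲ] when adjacent to /ɟ/.
/ɳ/ is retroflex while /ɟ/ is palatal; the output [ɲ] is palatal, matching the trigger — so the feature that spreads is place.
The other alternating form patterns the same way: /ɳ/ → [n] after /r/ (retroflex → alveolar, matching alveolar) — only place changes, and always toward the preceding segment.
No alternation appears in [ʂanno]: there the adjacent consonants already agree in place (/n/ and /n/ are both alveolar), so this form is consistent with the same rule.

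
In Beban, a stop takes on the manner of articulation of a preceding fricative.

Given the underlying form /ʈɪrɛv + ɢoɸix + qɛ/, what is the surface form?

The rule targets /ɢ/ (voiced uvular stop), which sits after the trigger /v/ (fricative).
The voiced uvular fricative is [ʁ], so /ɢ/ → [ʁ].
The same rule applies at the second boundary: /q/ → [χ] next to /x/.

[ʈɪrɛvʁoɸixχɛ]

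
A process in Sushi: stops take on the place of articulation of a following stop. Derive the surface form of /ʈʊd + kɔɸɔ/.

The rule targets /d/ (voiced alveolar stop), which sits before the trigger /k/ (velar).
A voiced velar stop is [g], so the surface segment is [g].

[ʈʊgkɔɸɔ]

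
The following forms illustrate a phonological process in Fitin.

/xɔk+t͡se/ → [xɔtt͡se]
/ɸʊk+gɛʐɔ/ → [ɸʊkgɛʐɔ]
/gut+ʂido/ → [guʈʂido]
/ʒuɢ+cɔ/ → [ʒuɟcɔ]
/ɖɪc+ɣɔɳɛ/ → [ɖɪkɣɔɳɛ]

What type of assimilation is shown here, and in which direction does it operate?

regressive place assimilation

The segment that alternates is /k/, which surfaces as [t] when adjacent to /t͡s/.
The change velar → alveolar matches the place of the following /t͡s/, identifying this as place assimilation.
Manner and voice are unchanged, so the assimilation is partial, not total.
The other alternating forms pattern the same way: /t/ → [ʈ] before /ʂ/ (alveolar → retroflex, matching retroflex); /ɢ/ → [ɟ] before /c/ (uvular → palatal, matching palatal); /c/ → [k] before /ɣ/ (palatal → velar, matching velar) — only place changes, and always toward the following segment.
Nothing changes in [ɸʊkgɛʐɔ]: there the adjacent consonants already agree in place (/k/ and /g/ are both velar), so this form is consistent with the same rule.
The trigger is the following segment, so the direction is regressive (anticipatory).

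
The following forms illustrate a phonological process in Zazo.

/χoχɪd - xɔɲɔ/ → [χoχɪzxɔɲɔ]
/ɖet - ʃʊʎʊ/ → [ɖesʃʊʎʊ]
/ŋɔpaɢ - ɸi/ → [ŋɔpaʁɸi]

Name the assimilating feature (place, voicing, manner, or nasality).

manner

Underlying /d/ is realised as [z] next to /x/; /x/ itself does not change.
The change stop → fricative matches the manner of the following /x/, identifying this as manner assimilation.
The same holds elsewhere in the data: /t/ → [s] before /ʃ/ (stop → fricative, matching a fricative); /ɢ/ → [ʁ] before /ɸ/ (stop → fricative, matching a fricative) — only manner changes, and always toward the following segment.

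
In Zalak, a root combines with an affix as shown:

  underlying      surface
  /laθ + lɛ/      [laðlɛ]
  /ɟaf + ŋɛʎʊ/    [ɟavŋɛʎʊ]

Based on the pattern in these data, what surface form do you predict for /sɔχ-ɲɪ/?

[sɔʁɲɪ]

The data show regressive voicing assimilation: /θ/ → [ð] before /l/; /f/ → [v] before /ŋ/. In each pair only voicing changes, matching the following consonant, while place and manner stay constant.
/χ/ is a voiceless uvular fricative. The following trigger /ɲ/ is voiced, so /χ/ must become voiced as well.
A voiced uvular fricative is [ʁ], so the surface segment is [ʁ].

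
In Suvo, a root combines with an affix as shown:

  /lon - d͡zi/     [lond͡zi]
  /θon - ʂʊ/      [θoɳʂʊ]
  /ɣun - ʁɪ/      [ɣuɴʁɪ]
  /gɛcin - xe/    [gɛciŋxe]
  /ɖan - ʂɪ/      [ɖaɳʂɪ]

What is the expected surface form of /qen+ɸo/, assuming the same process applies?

The data show regressive place assimilation: /n/ → [ɳ] before /ʂ/; /n/ → [ɴ] before /ʁ/; /n/ → [ŋ] before /x/. In each pair only place changes, matching the following consonant, while manner and voice stay constant.
No alternation appears in [lond͡zi]: there the adjacent consonants already agree in place (/n/ and /d͡z/ are both alveolar), so this form is consistent with the same rule.
The rule targets /n/ (voiced alveolar nasal), which sits before the trigger /ɸ/ (bilabial).
The voiced bilabial nasal is [m], so /n/ → [m].

[qemɸo]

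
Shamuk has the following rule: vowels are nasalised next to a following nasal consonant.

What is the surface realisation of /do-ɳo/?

The vowel /o/ is adjacent to the following nasal /ɳ/, so it acquires [+nasal] and surfaces as [õ].

[dõɳo]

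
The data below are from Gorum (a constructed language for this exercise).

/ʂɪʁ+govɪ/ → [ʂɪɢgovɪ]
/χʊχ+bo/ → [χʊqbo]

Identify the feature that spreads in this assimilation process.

manner

Comparing underlying and surface forms, /ʁ/ → [ɢ] is the alternation; the neighbouring /g/ is constant.
/ʁ/ is a fricative while /g/ is a stop; the output [ɢ] is a stop, matching the trigger — so the feature that spreads is manner.
The same holds elsewhere in the data: /χ/ → [q] before /b/ (fricative → stop, matching a stop) — only manner changes, and always toward the following segment.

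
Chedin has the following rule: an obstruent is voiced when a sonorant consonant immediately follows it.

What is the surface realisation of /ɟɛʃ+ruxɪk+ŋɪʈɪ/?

[ɟɛʒruxɪgŋɪʈɪ]

/ʃ/ is a voiceless postalveolar fricative. The following trigger /r/ is voiced, so /ʃ/ must become voiced as well.
The voiced postalveolar fricative is [ʒ], so /ʃ/ → [ʒ].
The same rule applies at the second boundary: /k/ → [g] next to /ŋ/.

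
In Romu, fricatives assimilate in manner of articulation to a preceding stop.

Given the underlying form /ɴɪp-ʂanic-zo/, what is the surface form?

[ɴɪpʈanicdo]

/ʂ/ is a voiceless retroflex fricative. The preceding trigger /p/ is a stop, so /ʂ/ must become a stop as well.
Changing only its manner to stop gives [ʈ] — the voiceless retroflex stop.
The same rule applies at the second boundary: /z/ → [d] next to /c/.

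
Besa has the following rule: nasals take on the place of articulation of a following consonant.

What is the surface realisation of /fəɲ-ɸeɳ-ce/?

/ɲ/ is a voiced palatal nasal. The following trigger /ɸ/ is bilabial, so /ɲ/ must become bilabial as well.
The voiced bilabial nasal is [m], so /ɲ/ → [m].
The same rule applies at the second boundary: /ɳ/ → [ɲ] next to /c/.

[fəmɸeɲce]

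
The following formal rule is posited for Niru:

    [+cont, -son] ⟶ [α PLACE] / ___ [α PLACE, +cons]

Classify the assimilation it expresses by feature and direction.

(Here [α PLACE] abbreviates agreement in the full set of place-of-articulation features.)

regressive place assimilation

The rule copies the place features (abbreviated [PLACE]) from the environment onto the target, so the assimilating feature is place.
Since the environment is written after the underscore, the trigger follows the target; the direction is regressive.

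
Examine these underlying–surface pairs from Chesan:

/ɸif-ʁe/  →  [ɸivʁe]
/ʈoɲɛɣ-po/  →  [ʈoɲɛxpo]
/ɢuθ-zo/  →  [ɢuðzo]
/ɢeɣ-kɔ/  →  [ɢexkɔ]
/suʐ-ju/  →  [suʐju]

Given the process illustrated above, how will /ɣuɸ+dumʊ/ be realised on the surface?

[ɣuβdumʊ]

The data show regressive voicing assimilation: /f/ → [v] before /ʁ/; /ɣ/ → [x] before /p/; /θ/ → [ð] before /z/; /ɣ/ → [x] before /k/. In each pair only voicing changes, matching the following consonant, while place and manner stay constant.
Nothing changes in [suʐju]: there the adjacent consonants already agree in voicing (/ʐ/ and /j/ are both voiced), so this form is consistent with the same rule.
/ɸ/ is a voiceless bilabial fricative. The following trigger /d/ is voiced, so /ɸ/ must become voiced as well.
Changing only its voicing to voiced gives [β] — the voiced bilabial fricative.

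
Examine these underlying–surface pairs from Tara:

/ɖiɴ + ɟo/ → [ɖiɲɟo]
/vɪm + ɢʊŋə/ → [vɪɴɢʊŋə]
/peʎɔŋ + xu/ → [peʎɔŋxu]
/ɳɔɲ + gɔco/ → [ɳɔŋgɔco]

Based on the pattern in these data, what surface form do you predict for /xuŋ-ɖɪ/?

The data show regressive place assimilation: /ɴ/ → [ɲ] before /ɟ/; /m/ → [ɴ] before /ɢ/; /ɲ/ → [ŋ] before /g/. In each pair only place changes, matching the following consonant, while manner and voice stay constant.
No alternation appears in [peʎɔŋxu]: there the adjacent consonants already agree in place (/ŋ/ and /x/ are both velar), so this form is consistent with the same rule.
The rule targets /ŋ/ (voiced velar nasal), which sits before the trigger /ɖ/ (retroflex).
A voiced retroflex nasal is [ɳ], so the surface segment is [ɳ].

[xuɳɖɪ]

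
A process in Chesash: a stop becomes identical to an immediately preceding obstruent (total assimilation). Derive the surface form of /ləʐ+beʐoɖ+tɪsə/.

/b/ is the segment targeted by the rule; it sits immediately after /ʐ/, so it assimilates completely and surfaces as [ʐ].
The same rule applies at the second boundary: /t/ → [ɖ] next to /ɖ/.

[ləʐʐeʐoɖɖɪsə]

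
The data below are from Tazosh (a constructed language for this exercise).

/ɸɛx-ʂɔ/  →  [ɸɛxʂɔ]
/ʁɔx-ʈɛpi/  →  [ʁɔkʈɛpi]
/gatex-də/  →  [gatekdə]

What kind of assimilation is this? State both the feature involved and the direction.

regressive manner assimilation

Underlying /x/ is realised as [k] next to /ʈ/; /ʈ/ itself does not change.
The change fricative → stop matches the manner of the following /ʈ/, identifying this as manner assimilation.
Place and voice are unchanged, so the assimilation is partial, not total.
Checking the remaining alternation: /x/ → [k] before /d/ (fricative → stop, matching a stop) — only manner changes, and always toward the following segment.
No alternation appears in [ɸɛxʂɔ]: there the adjacent consonants already agree in manner (/x/ and /ʂ/ are both fricatives), so this form is consistent with the same rule.
The trigger is the following segment, so the direction is regressive (anticipatory).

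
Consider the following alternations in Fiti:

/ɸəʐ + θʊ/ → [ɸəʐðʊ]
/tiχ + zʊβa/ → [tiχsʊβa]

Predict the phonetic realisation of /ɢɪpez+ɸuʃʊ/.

[ɢɪpezβuʃʊ]

The data show progressive voicing assimilation: /θ/ → [ð] after /ʐ/; /z/ → [s] after /χ/. In each pair only voicing changes, matching the preceding consonant, while place and manner stay constant.
/ɸ/ is a voiceless bilabial fricative. The preceding trigger /z/ is voiced, so /ɸ/ must become voiced as well.
Changing only its voicing to voiced gives [β] — the voiced bilabial fricative.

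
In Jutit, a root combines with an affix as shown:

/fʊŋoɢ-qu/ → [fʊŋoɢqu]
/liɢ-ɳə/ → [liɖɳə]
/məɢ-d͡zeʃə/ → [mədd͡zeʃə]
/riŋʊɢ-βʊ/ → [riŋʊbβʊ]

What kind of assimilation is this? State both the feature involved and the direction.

Comparing underlying and surface forms, /ɢ/ → [ɖ] is the alternation; the neighbouring /ɳ/ is constant.
/ɢ/ is uvular while /ɳ/ is retroflex; the output [ɖ] is retroflex, matching the trigger — so the feature that spreads is place.
Manner and voice are unchanged, so the assimilation is partial, not total.
The same holds elsewhere in the data: /ɢ/ → [d] before /d͡z/ (uvular → alveolar, matching alveolar); /ɢ/ → [b] before /β/ (uvular → bilabial, matching bilabial) — only place changes, and always toward the following segment.
Nothing changes in [fʊŋoɢqu]: there the adjacent consonants already agree in place (/ɢ/ and /q/ are both uvular), so this form is consistent with the same rule.
Since the segment that changes precedes the conditioning segment, the assimilation is regressive.

regressive place assimilation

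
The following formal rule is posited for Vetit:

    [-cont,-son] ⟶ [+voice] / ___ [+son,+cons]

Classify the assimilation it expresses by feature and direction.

The structural change is [+voice], and the conditioning segment [+son,+cons] (a sonorant consonant) is itself voiced, so the target comes to share the voicing of its neighbour — voicing assimilation.
The conditioning segment sits to the right of the focus bar, meaning the trigger follows the segment that changes — regressive assimilation.

regressive voicing assimilation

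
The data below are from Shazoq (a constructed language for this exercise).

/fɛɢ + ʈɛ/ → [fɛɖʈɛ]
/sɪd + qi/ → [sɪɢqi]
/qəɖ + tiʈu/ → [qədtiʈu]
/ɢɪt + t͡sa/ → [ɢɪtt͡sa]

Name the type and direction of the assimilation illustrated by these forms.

regressive place assimilation

Underlying /ɢ/ is realised as [ɖ] next to /ʈ/; /ʈ/ itself does not change.
/ɢ/ is uvular while /ʈ/ is retroflex; the output [ɖ] is retroflex, matching the trigger — so the feature that spreads is place.
Manner and voice are unchanged, so the assimilation is partial, not total.
The same holds elsewhere in the data: /d/ → [ɢ] before /q/ (alveolar → uvular, matching uvular); /ɖ/ → [d] before /t/ (retroflex → alveolar, matching alveolar) — only place changes, and always toward the following segment.
No alternation appears in [ɢɪtt͡sa]: there the adjacent consonants already agree in place (/t/ and /t͡s/ are both alveolar), so this form is consistent with the same rule.
Since the segment that changes precedes the conditioning segment, the assimilation is regressive.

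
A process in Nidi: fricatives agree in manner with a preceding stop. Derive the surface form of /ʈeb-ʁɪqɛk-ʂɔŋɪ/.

[ʈebɢɪqɛkʈɔŋɪ]

/ʁ/ is a voiced uvular fricative. The preceding trigger /b/ is a stop, so /ʁ/ must become a stop as well.
Changing only its manner to stop gives [ɢ] — the voiced uvular stop.
The same rule applies at the second boundary: /ʂ/ → [ʈ] next to /k/.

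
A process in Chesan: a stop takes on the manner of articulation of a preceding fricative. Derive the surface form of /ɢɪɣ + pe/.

[ɢɪɣɸe]

The rule targets /p/ (voiceless bilabial stop), which sits after the trigger /ɣ/ (fricative).
Changing only its manner to fricative gives [ɸ] — the voiceless bilabial fricative.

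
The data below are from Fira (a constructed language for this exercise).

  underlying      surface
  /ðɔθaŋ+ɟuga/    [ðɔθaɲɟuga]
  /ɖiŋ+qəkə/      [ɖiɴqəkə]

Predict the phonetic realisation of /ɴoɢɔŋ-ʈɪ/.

The data show regressive place assimilation: /ŋ/ → [ɲ] before /ɟ/; /ŋ/ → [ɴ] before /q/. In each pair only place changes, matching the following consonant, while manner and voice stay constant.
The rule targets /ŋ/ (voiced velar nasal), which sits before the trigger /ʈ/ (retroflex).
The voiced retroflex nasal is [ɳ], so /ŋ/ → [ɳ].

[ɴoɢɔɳʈɪ]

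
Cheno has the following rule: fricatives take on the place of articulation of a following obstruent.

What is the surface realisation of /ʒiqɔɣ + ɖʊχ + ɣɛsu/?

/ɣ/ is a voiced velar fricative. The following trigger /ɖ/ is retroflex, so /ɣ/ must become retroflex as well.
A voiced retroflex fricative is [ʐ], so the surface segment is [ʐ].
The same rule applies at the second boundary: /χ/ → [x] next to /ɣ/.

[ʒiqɔʐɖʊxɣɛsu]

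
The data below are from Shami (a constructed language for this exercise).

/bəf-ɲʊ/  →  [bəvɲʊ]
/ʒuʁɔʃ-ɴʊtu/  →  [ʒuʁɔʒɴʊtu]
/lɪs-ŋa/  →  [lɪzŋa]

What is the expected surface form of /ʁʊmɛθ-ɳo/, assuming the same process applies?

The data show regressive voicing assimilation: /f/ → [v] before /ɲ/; /ʃ/ → [ʒ] before /ɴ/; /s/ → [z] before /ŋ/. In each pair only voicing changes, matching the following consonant, while place and manner stay constant.
The rule targets /θ/ (voiceless dental fricative), which sits before the trigger /ɳ/ (voiced).
Changing only its voicing to voiced gives [ð] — the voiced dental fricative.

[ʁʊmɛðɳo]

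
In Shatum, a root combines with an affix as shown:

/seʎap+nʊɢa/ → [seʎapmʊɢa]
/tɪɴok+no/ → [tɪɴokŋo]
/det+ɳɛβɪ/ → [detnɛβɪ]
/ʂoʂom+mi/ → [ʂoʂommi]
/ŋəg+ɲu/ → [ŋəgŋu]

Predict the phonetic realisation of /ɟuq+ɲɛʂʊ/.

The data show progressive place assimilation: /n/ → [m] after /p/; /n/ → [ŋ] after /k/; /ɳ/ → [n] after /t/; /ɲ/ → [ŋ] after /g/. In each pair only place changes, matching the preceding consonant, while manner and voice stay constant.
Nothing changes in [ʂoʂommi]: there the adjacent consonants already agree in place (/m/ and /m/ are both bilabial), so this form is consistent with the same rule.
/ɲ/ is a voiced palatal nasal. The preceding trigger /q/ is uvular, so /ɲ/ must become uvular as well.
A voiced uvular nasal is [ɴ], so the surface segment is [ɴ].

[ɟuqɴɛʂʊ]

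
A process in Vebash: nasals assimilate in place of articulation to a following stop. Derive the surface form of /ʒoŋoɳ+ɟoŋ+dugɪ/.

The rule targets /ɳ/ (voiced retroflex nasal), which sits before the trigger /ɟ/ (palatal).
Changing only its place to palatal gives [ɲ] — the voiced palatal nasal.
The same rule applies at the second boundary: /ŋ/ → [n] next to /d/.

[ʒoŋoɲɟondugɪ]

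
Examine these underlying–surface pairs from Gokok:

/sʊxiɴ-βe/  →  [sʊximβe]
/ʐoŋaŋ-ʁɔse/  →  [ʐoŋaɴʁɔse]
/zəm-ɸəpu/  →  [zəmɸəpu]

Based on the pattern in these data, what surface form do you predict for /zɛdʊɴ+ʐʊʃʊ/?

[zɛdʊɳʐʊʃʊ]

The data show regressive place assimilation: /ɴ/ → [m] before /β/; /ŋ/ → [ɴ] before /ʁ/. In each pair only place changes, matching the following consonant, while manner and voice stay constant.
Nothing changes in [zəmɸəpu]: there the adjacent consonants already agree in place (/m/ and /ɸ/ are both bilabial), so this form is consistent with the same rule.
/ɴ/ is a voiced uvular nasal. The following trigger /ʐ/ is retroflex, so /ɴ/ must become retroflex as well.
The voiced retroflex nasal is [ɳ], so /ɴ/ → [ɳ].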